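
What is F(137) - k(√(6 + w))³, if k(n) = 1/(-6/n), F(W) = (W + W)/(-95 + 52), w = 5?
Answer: -274/43 + 11*√11/216 ≈ -6.2032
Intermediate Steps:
F(W) = -2*W/43 (F(W) = (2*W)/(-43) = (2*W)*(-1/43) = -2*W/43)
k(n) = -n/6
F(137) - k(√(6 + w))³ = -2/43*137 - (-√(6 + 5)/6)³ = -274/43 - (-√11/6)³ = -274/43 - (-11)*√11/216 = -274/43 + 11*√11/216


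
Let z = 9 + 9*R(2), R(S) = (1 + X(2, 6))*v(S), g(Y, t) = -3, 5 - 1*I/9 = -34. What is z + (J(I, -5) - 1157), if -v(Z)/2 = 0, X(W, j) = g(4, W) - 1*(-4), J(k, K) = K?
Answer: -1153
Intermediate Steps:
I = 351 (I = 45 - 9*(-34) = 45 + 306 = 351)
X(W, j) = 1 (X(W, j) = -3 - 1*(-4) = -3 + 4 = 1)
v(Z) = 0 (v(Z) = -2*0 = 0)
R(S) = 0 (R(S) = (1 + 1)*0 = 2*0 = 0)
z = 9 (z = 9 + 9*0 = 9 + 0 = 9)
z + (J(I, -5) - 1157) = 9 + (-5 - 1157) = 9 - 1162 = -1153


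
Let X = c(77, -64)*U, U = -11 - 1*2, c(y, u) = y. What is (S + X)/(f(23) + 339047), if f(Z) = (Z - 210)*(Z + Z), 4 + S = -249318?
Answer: -250323/330445 ≈ -0.75753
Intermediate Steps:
S = -249322 (S = -4 - 249318 = -249322)
U = -13 (U = -11 - 2 = -13)
X = -1001 (X = 77*(-13) = -1001)
f(Z) = 2*Z*(-210 + Z) (f(Z) = (-210 + Z)*(2*Z) = 2*Z*(-210 + Z))
(S + X)/(f(23) + 339047) = (-249322 - 1001)/(2*23*(-210 + 23) + 339047) = -250323/(2*23*(-187) + 339047) = -250323/(-8602 + 339047) = -250323/330445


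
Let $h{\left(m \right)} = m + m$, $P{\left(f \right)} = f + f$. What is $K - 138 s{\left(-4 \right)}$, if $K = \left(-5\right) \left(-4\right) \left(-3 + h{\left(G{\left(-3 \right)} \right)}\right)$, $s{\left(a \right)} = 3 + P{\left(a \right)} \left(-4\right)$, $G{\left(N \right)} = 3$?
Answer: $-4770$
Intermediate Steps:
$P{\left(f \right)} = 2 f$
$h{\left(m \right)} = 2 m$
$s{\left(a \right)} = 3 - 8 a$ ($s{\left(a \right)} = 3 + 2 a \left(-4\right) = 3 - 8 a$)
$K = 60$ ($K = \left(-5\right) \left(-4\right) \left(-3 + 2 \cdot 3\right) = 20 \left(-3 + 6\right) = 20 \cdot 3 = 60$)
$K - 138 s{\left(-4 \right)} = 60 - 138 \left(3 - -32\right) = 60 - 138 \left(3 + 32\right) = 60 - 4830 = -4770$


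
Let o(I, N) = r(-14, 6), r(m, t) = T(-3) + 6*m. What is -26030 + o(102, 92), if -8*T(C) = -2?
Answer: -104455/4 ≈ -26114.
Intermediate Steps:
T(C) = 1/4 (T(C) = -1/8*(-2) = 1/4)
r(m, t) = 1/4 + 6*m
o(I, N) = -335/4 (o(I, N) = 1/4 + 6*(-14) = 1/4 - 84 = -335/4)
-26030 + o(102, 92) = -26030 - 335/4 = -104455/4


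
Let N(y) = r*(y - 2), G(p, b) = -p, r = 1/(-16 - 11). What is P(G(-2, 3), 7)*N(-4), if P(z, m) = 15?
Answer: 10/3 ≈ 3.3333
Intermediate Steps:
r = -1/27 (r = 1/(-27) = -1/27 ≈ -0.037037)
N(y) = 2/27 - y/27 (N(y) = -(y - 2)/27 = -(-2 + y)/27 = 2/27 - y/27)
P(G(-2, 3), 7)*N(-4) = 15*(2/27 - 1/27*(-4)) = 15*(2/27 + 4/27) = 15*(2/9) = 10/3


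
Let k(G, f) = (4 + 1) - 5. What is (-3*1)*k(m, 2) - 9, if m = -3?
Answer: -9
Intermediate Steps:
k(G, f) = 0 (k(G, f) = 5 - 5 = 0)
(-3*1)*k(m, 2) - 9 = -3*1*0 - 9 = -3*0 - 9 = 0 - 9 = -9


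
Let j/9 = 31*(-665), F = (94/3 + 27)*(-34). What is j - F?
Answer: -550655/3 ≈ -1.8355e+5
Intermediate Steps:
F = -5950/3 (F = (94*(1/3) + 27)*(-34) = (94/3 + 27)*(-34) = (175/3)*(-34) = -5950/3 ≈ -1983.3)
j = -185535 (j = 9*(31*(-665)) = 9*(-20615) = -185535)
j - F = -185535 - 1*(-5950/3) = -185535 + 5950/3 = -550655/3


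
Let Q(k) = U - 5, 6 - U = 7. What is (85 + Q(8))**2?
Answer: 6241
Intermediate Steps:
U = -1 (U = 6 - 1*7 = 6 - 7 = -1)
Q(k) = -6 (Q(k) = -1 - 5 = -6)
(85 + Q(8))**2 = (85 - 6)**2 = 79**2 = 6241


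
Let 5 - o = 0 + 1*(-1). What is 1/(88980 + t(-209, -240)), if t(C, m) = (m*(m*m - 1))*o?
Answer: -1/82853580 ≈ -1.2069e-8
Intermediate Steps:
o = 6 (o = 5 - (0 + 1*(-1)) = 5 - (0 - 1) = 5 - 1*(-1) = 5 + 1 = 6)
t(C, m) = 6*m*(-1 + m**2) (t(C, m) = (m*(m*m - 1))*6 = (m*(m**2 - 1))*6 = (m*(-1 + m**2))*6 = 6*m*(-1 + m**2))
1/(88980 + t(-209, -240)) = 1/(88980 + 6*(-240)*(-1 + (-240)**2)) = 1/(88980 + 6*(-240)*(-1 + 57600)) = 1/(88980 + 6*(-240)*57599) = 1/(88980 - 82942560) = 1/(-82853580) = -1/82853580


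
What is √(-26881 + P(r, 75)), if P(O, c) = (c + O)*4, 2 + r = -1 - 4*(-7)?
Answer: I*√26481 ≈ 162.73*I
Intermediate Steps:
r = 25 (r = -2 + (-1 - 4*(-7)) = -2 + (-1 + 28) = -2 + 27 = 25)
P(O, c) = 4*O + 4*c (P(O, c) = (O + c)*4 = 4*O + 4*c)
√(-26881 + P(r, 75)) = √(-26881 + (4*25 + 4*75)) = √(-26881 + (100 + 300)) = √(-26881 + 400) = √(-26481) = I*√26481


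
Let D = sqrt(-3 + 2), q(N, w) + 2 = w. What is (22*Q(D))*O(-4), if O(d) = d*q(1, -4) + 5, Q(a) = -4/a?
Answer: 2552*I ≈ 2552.0*I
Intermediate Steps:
q(N, w) = -2 + w
D = I (D = sqrt(-1) = I ≈ 1.0*I)
O(d) = 5 - 6*d (O(d) = d*(-2 - 4) + 5 = d*(-6) + 5 = -6*d + 5 = 5 - 6*d)
(22*Q(D))*O(-4) = (22*(-4*(-I)))*(5 - 6*(-4)) = (22*(-(-4)*I))*(5 + 24) = (22*(4*I))*29 = (88*I)*29 = 2552*I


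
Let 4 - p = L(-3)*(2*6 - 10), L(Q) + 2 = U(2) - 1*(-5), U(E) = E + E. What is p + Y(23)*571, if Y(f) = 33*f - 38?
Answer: 411681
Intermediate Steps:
U(E) = 2*E
L(Q) = 7 (L(Q) = -2 + (2*2 - 1*(-5)) = -2 + (4 + 5) = -2 + 9 = 7)
Y(f) = -38 + 33*f
p = -10 (p = 4 - 7*(2*6 - 10) = 4 - 7*(12 - 10) = 4 - 7*2 = 4 - 1*14 = 4 - 14 = -10)
p + Y(23)*571 = -10 + (-38 + 33*23)*571 = -10 + (-38 + 759)*571 = -10 + 721*571 = -10 + 411691 = 411681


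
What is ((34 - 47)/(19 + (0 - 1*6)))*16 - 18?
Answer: -34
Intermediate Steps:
((34 - 47)/(19 + (0 - 1*6)))*16 - 18 = -13/(19 + (0 - 6))*16 - 18 = -13/(19 - 6)*16 - 18 = -13/13*16 - 18 = -13*1/13*16 - 18 = -1*16 - 18 = -16 - 18 = -34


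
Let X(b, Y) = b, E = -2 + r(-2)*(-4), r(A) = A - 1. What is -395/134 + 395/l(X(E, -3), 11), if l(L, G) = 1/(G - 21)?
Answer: -529695/134 ≈ -3952.9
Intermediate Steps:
r(A) = -1 + A
E = 10 (E = -2 + (-1 - 2)*(-4) = -2 - 3*(-4) = -2 + 12 = 10)
l(L, G) = 1/(-21 + G)
-395/134 + 395/l(X(E, -3), 11) = -395/134 + 395/(1/(-21 + 11)) = -395*1/134 + 395/(1/(-10)) = -395/134 + 395/(-1/10) = -395/134 + 395*(-10) = -395/134 - 3950 = -529695/134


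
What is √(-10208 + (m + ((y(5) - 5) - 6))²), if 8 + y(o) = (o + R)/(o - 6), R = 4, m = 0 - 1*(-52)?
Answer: 4*I*√602 ≈ 98.143*I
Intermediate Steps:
m = 52 (m = 0 + 52 = 52)
y(o) = -8 + (4 + o)/(-6 + o) (y(o) = -8 + (o + 4)/(o - 6) = -8 + (4 + o)/(-6 + o))
√(-10208 + (m + ((y(5) - 5) - 6))²) = √(-10208 + (52 + (((52 - 7*5)/(-6 + 5) - 5) - 6))²) = √(-10208 + (52 + (((52 - 35)/(-1) - 5) - 6))²) = √(-10208 + (52 + ((-1*17 - 5) - 6))²) = √(-10208 + (52 + ((-17 - 5) - 6))²) = √(-10208 + (52 + (-22 - 6))²) = √(-10208 + (52 - 28)²) = √(-10208 + 24²) = √(-10208 + 576) = √(-9632) = 4*I*√602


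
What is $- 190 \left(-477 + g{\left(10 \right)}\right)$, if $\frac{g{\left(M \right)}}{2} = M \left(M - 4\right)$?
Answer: $67830$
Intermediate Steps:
$g{\left(M \right)} = 2 M \left(-4 + M\right)$ ($g{\left(M \right)} = 2 M \left(M - 4\right) = 2 M \left(-4 + M\right)$)
$- 190 \left(-477 + g{\left(10 \right)}\right) = - 190 \left(-477 + 2 \cdot 10 \left(-4 + 10\right)\right) = - 190 \left(-477 + 2 \cdot 10 \cdot 6\right) = - 190 \left(-477 + 120\right) = \left(-190\right) \left(-357\right) = 67830$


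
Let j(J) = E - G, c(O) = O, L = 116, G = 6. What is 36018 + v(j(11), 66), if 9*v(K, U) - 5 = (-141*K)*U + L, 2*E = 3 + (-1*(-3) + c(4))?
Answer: 333589/9 ≈ 37065.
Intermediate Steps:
E = 5 (E = (3 + (-1*(-3) + 4))/2 = (3 + (3 + 4))/2 = (3 + 7)/2 = (1/2)*10 = 5)
j(J) = -1 (j(J) = 5 - 1*6 = 5 - 6 = -1)
v(K, U) = 121/9 - 47*K*U/3 (v(K, U) = 5/9 + ((-141*K)*U + 116)/9 = 5/9 + (-141*K*U + 116)/9 = 5/9 + (116 - 141*K*U)/9 = 5/9 + (116/9 - 47*K*U/3) = 121/9 - 47*K*U/3)
36018 + v(j(11), 66) = 36018 + (121/9 - 47/3*(-1)*66) = 36018 + (121/9 + 1034) = 36018 + 9427/9 = 333589/9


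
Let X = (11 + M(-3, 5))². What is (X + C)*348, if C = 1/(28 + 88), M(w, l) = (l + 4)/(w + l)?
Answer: 83610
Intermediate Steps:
M(w, l) = (4 + l)/(l + w)
X = 961/4 (X = (11 + (4 + 5)/(5 - 3))² = (11 + 9/2)² = (31/2)² = 961/4 ≈ 240.25)
C = 1/116 ≈ 0.0086207
(X + C)*348 = (961/4 + 1/116)*348 = (13935/58)*348 = 83610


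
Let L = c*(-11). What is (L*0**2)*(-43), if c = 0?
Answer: 0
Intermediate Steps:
L = 0 (L = 0*(-11) = 0)
(L*0**2)*(-43) = (0*0**2)*(-43) = (0*0)*(-43) = 0*(-43) = 0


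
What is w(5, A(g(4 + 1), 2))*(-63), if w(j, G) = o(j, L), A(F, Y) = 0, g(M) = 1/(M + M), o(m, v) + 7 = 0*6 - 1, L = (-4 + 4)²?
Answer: 504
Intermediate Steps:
L = 0 (L = 0² = 0)
o(m, v) = -8 (o(m, v) = -7 + (0*6 - 1) = -7 + (0 - 1) = -7 - 1 = -8)
g(M) = 1/(2*M)
w(j, G) = -8
w(5, A(g(4 + 1), 2))*(-63) = -8*(-63) = 504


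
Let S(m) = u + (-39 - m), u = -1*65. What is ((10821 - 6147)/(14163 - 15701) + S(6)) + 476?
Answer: 279117/769 ≈ 362.96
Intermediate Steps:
u = -65
S(m) = -104 - m (S(m) = -65 + (-39 - m) = -104 - m)
((10821 - 6147)/(14163 - 15701) + S(6)) + 476 = ((10821 - 6147)/(14163 - 15701) + (-104 - 1*6)) + 476 = (4674/(-1538) + (-104 - 6)) + 476 = (4674*(-1/1538) - 110) + 476 = (-2337/769 - 110) + 476 = -86927/769 + 476 = 279117/769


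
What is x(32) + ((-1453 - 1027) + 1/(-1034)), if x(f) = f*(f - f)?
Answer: -2564321/1034 ≈ -2480.0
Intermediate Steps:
x(f) = 0 (x(f) = f*0 = 0)
x(32) + ((-1453 - 1027) + 1/(-1034)) = 0 + ((-1453 - 1027) + 1/(-1034)) = 0 + (-2480 - 1/1034) = 0 - 2564321/1034 = -2564321/1034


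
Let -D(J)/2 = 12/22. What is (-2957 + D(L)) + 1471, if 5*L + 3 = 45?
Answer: -16358/11 ≈ -1487.1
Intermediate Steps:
L = 42/5 (L = -⅗ + (⅕)*45 = -⅗ + 9 = 42/5 ≈ 8.4000)
D(J) = -12/11 (D(J) = -24/22 = -2*6/11 = -12/11)
(-2957 + D(L)) + 1471 = (-2957 - 12/11) + 1471 = -32539/11 + 1471 = -16358/11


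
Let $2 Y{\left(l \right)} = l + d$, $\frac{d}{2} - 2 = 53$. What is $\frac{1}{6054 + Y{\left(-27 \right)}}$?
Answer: $\frac{2}{12191} \approx 0.00016406$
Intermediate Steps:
$d = 110$ ($d = 4 + 2 \cdot 53 = 4 + 106 = 110$)
$Y{\left(l \right)} = 55 + \frac{l}{2}$ ($Y{\left(l \right)} = \frac{l + 110}{2} = \frac{110 + l}{2} = 55 + \frac{l}{2}$)
$\frac{1}{6054 + Y{\left(-27 \right)}} = \frac{1}{6054 + \left(55 + \frac{1}{2} \left(-27\right)\right)} = \frac{1}{6054 + \left(55 - \frac{27}{2}\right)} = \frac{1}{6054 + \frac{83}{2}} = \frac{1}{\frac{12191}{2}} = \frac{2}{12191}$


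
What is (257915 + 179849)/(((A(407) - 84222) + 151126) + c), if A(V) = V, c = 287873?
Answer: 109441/88796 ≈ 1.2325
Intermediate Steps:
(257915 + 179849)/(((A(407) - 84222) + 151126) + c) = (257915 + 179849)/(((407 - 84222) + 151126) + 287873) = 437764/((-83815 + 151126) + 287873) = 437764/(67311 + 287873) = 437764/355184 = 437764*(1/355184) = 109441/88796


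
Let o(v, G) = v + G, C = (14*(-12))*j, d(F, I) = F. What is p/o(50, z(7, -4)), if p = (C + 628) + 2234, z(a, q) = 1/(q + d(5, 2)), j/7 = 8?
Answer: -2182/17 ≈ -128.35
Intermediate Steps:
j = 56 (j = 7*8 = 56)
C = -9408 (C = (14*(-12))*56 = -168*56 = -9408)
z(a, q) = 1/(5 + q) (z(a, q) = 1/(q + 5) = 1/(5 + q))
p = -6546 (p = (-9408 + 628) + 2234 = -8780 + 2234 = -6546)
o(v, G) = G + v
p/o(50, z(7, -4)) = -6546/(1/(5 - 4) + 50) = -6546/(1/1 + 50) = -6546/(1 + 50) = -6546/51 = -6546*1/51 = -2182/17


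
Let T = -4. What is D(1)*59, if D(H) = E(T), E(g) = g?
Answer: -236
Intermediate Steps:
D(H) = -4
D(1)*59 = -4*59 = -236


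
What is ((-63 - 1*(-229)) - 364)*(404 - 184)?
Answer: -43560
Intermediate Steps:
((-63 - 1*(-229)) - 364)*(404 - 184) = ((-63 + 229) - 364)*220 = (166 - 364)*220 = -198*220 = -43560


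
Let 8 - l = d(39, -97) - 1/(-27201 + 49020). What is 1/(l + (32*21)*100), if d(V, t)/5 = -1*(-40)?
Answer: 21819/1462047553 ≈ 1.4924e-5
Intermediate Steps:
d(V, t) = 200 (d(V, t) = 5*(-1*(-40)) = 5*40 = 200)
l = -4189247/21819 (l = 8 - (200 - 1/(-27201 + 49020)) = 8 - (200 - 1/21819) = 8 - 1*4363799/21819 = 8 - 4363799/21819 = -4189247/21819 ≈ -192.00)
1/(l + (32*21)*100) = 1/(-4189247/21819 + (32*21)*100) = 1/(-4189247/21819 + 672*100) = 1/(-4189247/21819 + 67200) = 1/(1462047553/21819) = 21819/1462047553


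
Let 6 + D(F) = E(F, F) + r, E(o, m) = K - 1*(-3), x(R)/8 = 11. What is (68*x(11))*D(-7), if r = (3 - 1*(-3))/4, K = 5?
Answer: 20944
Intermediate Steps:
x(R) = 88 (x(R) = 8*11 = 88)
E(o, m) = 8 (E(o, m) = 5 - 1*(-3) = 5 + 3 = 8)
r = 3/2 (r = (3 + 3)*(1/4) = 6*(1/4) = 3/2 ≈ 1.5000)
D(F) = 7/2 (D(F) = -6 + (8 + 3/2) = -6 + 19/2 = 7/2)
(68*x(11))*D(-7) = (68*88)*(7/2) = 5984*(7/2) = 20944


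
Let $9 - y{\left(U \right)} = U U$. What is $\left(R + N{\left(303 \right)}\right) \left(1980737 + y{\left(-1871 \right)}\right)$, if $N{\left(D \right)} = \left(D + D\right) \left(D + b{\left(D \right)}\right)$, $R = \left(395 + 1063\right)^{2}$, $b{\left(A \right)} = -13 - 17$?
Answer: $-3482386463790$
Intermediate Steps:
$y{\left(U \right)} = 9 - U^{2}$ ($y{\left(U \right)} = 9 - U U = 9 - U^{2}$)
$b{\left(A \right)} = -30$
$R = 2125764$ ($R = 1458^{2} = 2125764$)
$N{\left(D \right)} = 2 D \left(-30 + D\right)$ ($N{\left(D \right)} = \left(D + D\right) \left(D - 30\right) = 2 D \left(-30 + D\right)$)
$\left(R + N{\left(303 \right)}\right) \left(1980737 + y{\left(-1871 \right)}\right) = \left(2125764 + 2 \cdot 303 \left(-30 + 303\right)\right) \left(1980737 + \left(9 - \left(-1871\right)^{2}\right)\right) = \left(2125764 + 2 \cdot 303 \cdot 273\right) \left(1980737 + \left(9 - 3500641\right)\right) = \left(2125764 + 165438\right) \left(1980737 + \left(9 - 3500641\right)\right) = 2291202 \left(1980737 - 3500632\right) = 2291202 \left(-1519895\right) = -3482386463790$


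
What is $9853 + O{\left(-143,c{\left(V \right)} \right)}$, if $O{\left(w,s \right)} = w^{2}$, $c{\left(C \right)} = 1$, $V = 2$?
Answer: $30302$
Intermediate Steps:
$9853 + O{\left(-143,c{\left(V \right)} \right)} = 9853 + \left(-143\right)^{2} = 9853 + 20449 = 30302$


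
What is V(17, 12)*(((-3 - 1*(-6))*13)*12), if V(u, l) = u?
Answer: 7956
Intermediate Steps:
V(17, 12)*(((-3 - 1*(-6))*13)*12) = 17*(((-3 - 1*(-6))*13)*12) = 17*(((-3 + 6)*13)*12) = 17*((3*13)*12) = 17*(39*12) = 17*468 = 7956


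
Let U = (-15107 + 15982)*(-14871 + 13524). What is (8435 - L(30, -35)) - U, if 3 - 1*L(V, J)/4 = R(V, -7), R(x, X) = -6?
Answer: 1187024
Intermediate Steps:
L(V, J) = 36 (L(V, J) = 12 - 4*(-6) = 12 + 24 = 36)
U = -1178625 (U = 875*(-1347) = -1178625)
(8435 - L(30, -35)) - U = (8435 - 1*36) - 1*(-1178625) = (8435 - 36) + 1178625 = 8399 + 1178625 = 1187024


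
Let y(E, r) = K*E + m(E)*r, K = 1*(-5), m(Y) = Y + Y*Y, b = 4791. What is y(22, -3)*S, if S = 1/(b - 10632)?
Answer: 148/531 ≈ 0.27872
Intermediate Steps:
S = -1/5841 (S = 1/(4791 - 10632) = 1/(-5841) = -1/5841 ≈ -0.00017120)
m(Y) = Y + Y²
K = -5
y(E, r) = -5*E + E*r*(1 + E) (y(E, r) = -5*E + (E*(1 + E))*r = -5*E + E*r*(1 + E))
y(22, -3)*S = (22*(-5 - 3*(1 + 22)))*(-1/5841) = (22*(-5 - 3*23))*(-1/5841) = (22*(-5 - 69))*(-1/5841) = (22*(-74))*(-1/5841) = -1628*(-1/5841) = 148/531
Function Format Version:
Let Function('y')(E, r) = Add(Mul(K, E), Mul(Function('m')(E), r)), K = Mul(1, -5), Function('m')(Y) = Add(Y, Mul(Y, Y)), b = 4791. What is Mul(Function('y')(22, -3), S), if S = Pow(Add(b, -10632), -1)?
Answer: Rational(148, 531) ≈ 0.27872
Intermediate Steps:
S = Rational(-1, 5841) (S = Pow(Add(4791, -10632), -1) = Pow(-5841, -1) = Rational(-1, 5841) ≈ -0.00017120)
Function('m')(Y) = Add(Y, Pow(Y, 2))
K = -5
Function('y')(E, r) = Add(Mul(-5, E), Mul(E, r, Add(1, E))) (Function('y')(E, r) = Add(Mul(-5, E), Mul(Mul(E, Add(1, E)), r)) = Add(Mul(-5, E), Mul(E, r, Add(1, E))))
Mul(Function('y')(22, -3), S) = Mul(Mul(22, Add(-5, Mul(-3, Add(1, 22)))), Rational(-1, 5841)) = Mul(Mul(22, Add(-5, Mul(-3, 23))), Rational(-1, 5841)) = Mul(Mul(22, Add(-5, -69)), Rational(-1, 5841)) = Mul(Mul(22, -74), Rational(-1, 5841)) = Mul(-1628, Rational(-1, 5841)) = Rational(148, 531)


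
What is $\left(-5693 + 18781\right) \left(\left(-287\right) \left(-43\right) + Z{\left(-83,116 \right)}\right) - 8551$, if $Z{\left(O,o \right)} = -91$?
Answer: $160319449$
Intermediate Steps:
$\left(-5693 + 18781\right) \left(\left(-287\right) \left(-43\right) + Z{\left(-83,116 \right)}\right) - 8551 = \left(-5693 + 18781\right) \left(\left(-287\right) \left(-43\right) - 91\right) - 8551 = 13088 \left(12341 - 91\right) + \left(-15471 + 6920\right) = 13088 \cdot 12250 - 8551 = 160328000 - 8551 = 160319449$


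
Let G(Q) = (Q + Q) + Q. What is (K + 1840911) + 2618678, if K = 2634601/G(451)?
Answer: 6036458518/1353 ≈ 4.4615e+6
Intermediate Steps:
G(Q) = 3*Q (G(Q) = 2*Q + Q = 3*Q)
K = 2634601/1353 (K = 2634601/((3*451)) = 2634601/1353 ≈ 1947.2)
(K + 1840911) + 2618678 = (2634601/1353 + 1840911) + 2618678 = 2493387184/1353 + 2618678 = 6036458518/1353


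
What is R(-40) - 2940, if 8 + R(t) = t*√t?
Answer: -2948 - 80*I*√10 ≈ -2948.0 - 252.98*I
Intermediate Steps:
R(t) = -8 + t^(3/2) (R(t) = -8 + t*√t = -8 + t^(3/2))
R(-40) - 2940 = (-8 + (-40)^(3/2)) - 2940 = (-8 - 80*I*√10) - 2940 = -2948 - 80*I*√10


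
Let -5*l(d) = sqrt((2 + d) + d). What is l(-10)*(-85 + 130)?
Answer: -27*I*sqrt(2) ≈ -38.184*I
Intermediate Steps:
l(d) = -sqrt(2 + 2*d)/5 (l(d) = -sqrt((2 + d) + d)/5 = -sqrt(2 + 2*d)/5)
l(-10)*(-85 + 130) = (-sqrt(2 + 2*(-10))/5)*(-85 + 130) = -sqrt(2 - 20)/5*45 = -3*I*sqrt(2)/5*45 = -27*I*sqrt(2)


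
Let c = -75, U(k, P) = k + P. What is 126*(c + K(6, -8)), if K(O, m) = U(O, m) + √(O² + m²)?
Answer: -8442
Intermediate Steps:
U(k, P) = P + k
K(O, m) = O + m + √(O² + m²) (K(O, m) = (m + O) + √(O² + m²) = (O + m) + √(O² + m²) = O + m + √(O² + m²))
126*(c + K(6, -8)) = 126*(-75 + (6 - 8 + √(6² + (-8)²))) = 126*(-75 + (6 - 8 + √(36 + 64))) = 126*(-75 + (6 - 8 + √100)) = 126*(-75 + (6 - 8 + 10)) = 126*(-75 + 8) = 126*(-67) = -8442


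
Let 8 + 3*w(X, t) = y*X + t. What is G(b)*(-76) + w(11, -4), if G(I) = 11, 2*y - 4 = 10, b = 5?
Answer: -2443/3 ≈ -814.33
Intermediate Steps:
y = 7 (y = 2 + (½)*10 = 2 + 5 = 7)
w(X, t) = -8/3 + t/3 + 7*X/3 (w(X, t) = -8/3 + (7*X + t)/3 = -8/3 + (t + 7*X)/3 = -8/3 + (t/3 + 7*X/3) = -8/3 + t/3 + 7*X/3)
G(b)*(-76) + w(11, -4) = 11*(-76) + (-8/3 + (⅓)*(-4) + (7/3)*11) = -836 + (-8/3 - 4/3 + 77/3) = -836 + 65/3 = -2443/3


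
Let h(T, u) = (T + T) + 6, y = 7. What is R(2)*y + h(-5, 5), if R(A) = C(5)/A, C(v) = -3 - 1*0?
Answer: -29/2 ≈ -14.500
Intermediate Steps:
C(v) = -3 (C(v) = -3 + 0 = -3)
R(A) = -3/A
h(T, u) = 6 + 2*T (h(T, u) = 2*T + 6 = 6 + 2*T)
R(2)*y + h(-5, 5) = -3/2*7 + (6 + 2*(-5)) = -3*½*7 + (6 - 10) = -3/2*7 - 4 = -21/2 - 4 = -29/2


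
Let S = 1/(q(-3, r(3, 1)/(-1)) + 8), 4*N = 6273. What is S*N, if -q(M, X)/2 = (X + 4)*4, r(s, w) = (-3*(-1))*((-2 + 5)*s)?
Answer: 2091/256 ≈ 8.1680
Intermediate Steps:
N = 6273/4 (N = (1/4)*6273 = 6273/4 ≈ 1568.3)
r(s, w) = 9*s (r(s, w) = 3*(3*s) = 9*s)
q(M, X) = -32 - 8*X (q(M, X) = -2*(X + 4)*4 = -2*(4 + X)*4 = -2*(16 + 4*X) = -32 - 8*X)
S = 1/192 (S = 1/((-32 - 8*9*3/(-1)) + 8) = 1/((-32 - 216*(-1)) + 8) = 1/((-32 - 8*(-27)) + 8) = 1/((-32 + 216) + 8) = 1/(184 + 8) = 1/192 ≈ 0.0052083)
S*N = (1/192)*(6273/4) = 2091/256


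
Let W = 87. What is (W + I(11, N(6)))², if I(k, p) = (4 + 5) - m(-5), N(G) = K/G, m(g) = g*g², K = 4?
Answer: 48841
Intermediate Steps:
m(g) = g³
N(G) = 4/G
I(k, p) = 134 (I(k, p) = (4 + 5) - 1*(-5)³ = 9 - 1*(-125) = 9 + 125 = 134)
(W + I(11, N(6)))² = (87 + 134)² = 221² = 48841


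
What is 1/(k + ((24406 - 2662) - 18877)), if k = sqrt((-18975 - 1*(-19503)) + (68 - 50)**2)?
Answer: 2867/8218837 - 2*sqrt(213)/8218837 ≈ 0.00034528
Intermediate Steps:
k = 2*sqrt(213) (k = sqrt((-18975 + 19503) + 18**2) = sqrt(528 + 324) = sqrt(852) = 2*sqrt(213) ≈ 29.189)
1/(k + ((24406 - 2662) - 18877)) = 1/(2*sqrt(213) + ((24406 - 2662) - 18877)) = 1/(2*sqrt(213) + (21744 - 18877)) = 1/(2*sqrt(213) + 2867) = 1/(2867 + 2*sqrt(213))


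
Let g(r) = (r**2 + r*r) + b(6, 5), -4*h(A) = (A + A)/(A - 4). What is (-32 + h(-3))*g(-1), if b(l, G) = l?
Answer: -1804/7 ≈ -257.71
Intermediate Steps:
h(A) = -A/(2*(-4 + A)) (h(A) = -(A + A)/(4*(A - 4)) = -2*A/(4*(-4 + A)) = -A/(2*(-4 + A)))
g(r) = 6 + 2*r**2 (g(r) = (r**2 + r*r) + 6 = (r**2 + r**2) + 6 = 2*r**2 + 6 = 6 + 2*r**2)
(-32 + h(-3))*g(-1) = (-32 - 1*(-3)/(-8 + 2*(-3)))*(6 + 2*(-1)**2) = (-32 - 1*(-3)/(-8 - 6))*(6 + 2*1) = (-32 - 1*(-3)/(-14))*(6 + 2) = (-32 - 1*(-3)*(-1/14))*8 = (-32 - 3/14)*8 = -451/14*8 = -1804/7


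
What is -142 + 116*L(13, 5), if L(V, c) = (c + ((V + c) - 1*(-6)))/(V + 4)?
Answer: 950/17 ≈ 55.882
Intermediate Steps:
L(V, c) = (6 + V + 2*c)/(4 + V) (L(V, c) = (c + ((V + c) + 6))/(4 + V) = (c + (6 + V + c))/(4 + V) = (6 + V + 2*c)/(4 + V))
-142 + 116*L(13, 5) = -142 + 116*((6 + 13 + 2*5)/(4 + 13)) = -142 + 116*((6 + 13 + 10)/17) = -142 + 116*((1/17)*29) = -142 + 116*(29/17) = -142 + 3364/17 = 950/17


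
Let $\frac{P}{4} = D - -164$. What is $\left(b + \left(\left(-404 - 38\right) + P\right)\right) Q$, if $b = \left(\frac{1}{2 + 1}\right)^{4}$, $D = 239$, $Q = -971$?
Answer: $- \frac{92022641}{81} \approx -1.1361 \cdot 10^{6}$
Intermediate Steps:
$P = 1612$ ($P = 4 \left(239 - -164\right) = 4 \left(239 + 164\right) = 4 \cdot 403 = 1612$)
$b = \frac{1}{81}$ ($b = \left(\frac{1}{3}\right)^{4} = \frac{1}{81} \approx 0.012346$)
$\left(b + \left(\left(-404 - 38\right) + P\right)\right) Q = \left(\frac{1}{81} + \left(\left(-404 - 38\right) + 1612\right)\right) \left(-971\right) = \left(\frac{1}{81} + \left(-442 + 1612\right)\right) \left(-971\right) = \left(\frac{1}{81} + 1170\right) \left(-971\right) = \frac{94771}{81} \left(-971\right) = - \frac{92022641}{81}$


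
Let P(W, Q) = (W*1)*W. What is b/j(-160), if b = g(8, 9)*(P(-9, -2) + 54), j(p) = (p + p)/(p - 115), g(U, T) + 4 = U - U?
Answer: -7425/16 ≈ -464.06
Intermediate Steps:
P(W, Q) = W**2 (P(W, Q) = W*W = W**2)
g(U, T) = -4 (g(U, T) = -4 + (U - U) = -4 + 0 = -4)
j(p) = 2*p/(-115 + p) (j(p) = (2*p)/(-115 + p) = 2*p/(-115 + p))
b = -540 (b = -4*((-9)**2 + 54) = -4*(81 + 54) = -4*135 = -540)
b/j(-160) = -540/(2*(-160)/(-115 - 160)) = -540/(2*(-160)/(-275)) = -540/(2*(-160)*(-1/275)) = -540/64/55 = -540*55/64 = -7425/16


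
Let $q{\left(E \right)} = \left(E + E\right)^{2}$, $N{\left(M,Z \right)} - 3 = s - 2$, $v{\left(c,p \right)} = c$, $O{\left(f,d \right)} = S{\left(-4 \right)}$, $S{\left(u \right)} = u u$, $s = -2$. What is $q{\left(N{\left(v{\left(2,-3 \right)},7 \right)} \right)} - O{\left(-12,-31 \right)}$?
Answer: $-12$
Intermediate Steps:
$S{\left(u \right)} = u^{2}$
$O{\left(f,d \right)} = 16$ ($O{\left(f,d \right)} = \left(-4\right)^{2} = 16$)
$N{\left(M,Z \right)} = -1$ ($N{\left(M,Z \right)} = 3 - 4 = -1$)
$q{\left(E \right)} = 4 E^{2}$ ($q{\left(E \right)} = \left(2 E\right)^{2} = 4 E^{2}$)
$q{\left(N{\left(v{\left(2,-3 \right)},7 \right)} \right)} - O{\left(-12,-31 \right)} = 4 \left(-1\right)^{2} - 16 = 4 \cdot 1 - 16 = 4 - 16 = -12$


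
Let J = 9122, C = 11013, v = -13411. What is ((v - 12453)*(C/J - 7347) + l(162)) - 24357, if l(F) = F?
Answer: 866441253777/4561 ≈ 1.8997e+8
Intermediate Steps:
((v - 12453)*(C/J - 7347) + l(162)) - 24357 = ((-13411 - 12453)*(11013/9122 - 7347) + 162) - 24357 = (-25864*(11013*(1/9122) - 7347) + 162) - 24357 = (-25864*(11013/9122 - 7347) + 162) - 24357 = (-25864*(-67008321/9122) + 162) - 24357 = (866551607172/4561 + 162) - 24357 = 866552346054/4561 - 24357 = 866441253777/4561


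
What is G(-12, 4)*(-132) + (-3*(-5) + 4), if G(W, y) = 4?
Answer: -509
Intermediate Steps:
G(-12, 4)*(-132) + (-3*(-5) + 4) = 4*(-132) + (-3*(-5) + 4) = -528 + (15 + 4) = -528 + 19 = -509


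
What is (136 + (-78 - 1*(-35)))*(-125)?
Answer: -11625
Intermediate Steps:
(136 + (-78 - 1*(-35)))*(-125) = (136 + (-78 + 35))*(-125) = (136 - 43)*(-125) = 93*(-125) = -11625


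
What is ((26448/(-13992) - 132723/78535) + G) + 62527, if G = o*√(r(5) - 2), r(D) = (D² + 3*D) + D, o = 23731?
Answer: 2862691358856/45785905 + 23731*√43 ≈ 2.1814e+5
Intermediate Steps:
r(D) = D² + 4*D
G = 23731*√43 (G = 23731*√(5*(4 + 5) - 2) = 23731*√(5*9 - 2) = 23731*√(45 - 2) = 23731*√43 ≈ 1.5561e+5)
((26448/(-13992) - 132723/78535) + G) + 62527 = ((26448/(-13992) - 132723/78535) + 23731*√43) + 62527 = ((26448*(-1/13992) - 132723*1/78535) + 23731*√43) + 62527 = ((-1102/583 - 132723/78535) + 23731*√43) + 62527 = (-163923079/45785905 + 23731*√43) + 62527 = 2862691358856/45785905 + 23731*√43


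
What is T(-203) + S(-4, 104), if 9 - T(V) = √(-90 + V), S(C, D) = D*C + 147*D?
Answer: 14881 - I*√293 ≈ 14881.0 - 17.117*I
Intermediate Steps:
S(C, D) = 147*D + C*D (S(C, D) = C*D + 147*D = 147*D + C*D)
T(V) = 9 - √(-90 + V)
T(-203) + S(-4, 104) = (9 - √(-90 - 203)) + 104*(147 - 4) = (9 - √(-293)) + 104*143 = (9 - I*√293) + 14872 = 14881 - I*√293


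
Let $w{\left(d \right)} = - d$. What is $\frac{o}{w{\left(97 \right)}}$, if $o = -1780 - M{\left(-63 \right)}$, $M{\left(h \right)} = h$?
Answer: $\frac{1717}{97} \approx 17.701$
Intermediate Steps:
$o = -1717$ ($o = -1780 - -63 = -1780 + 63 = -1717$)
$\frac{o}{w{\left(97 \right)}} = - \frac{1717}{\left(-1\right) 97} = - \frac{1717}{-97} = \left(-1717\right) \left(- \frac{1}{97}\right) = \frac{1717}{97}$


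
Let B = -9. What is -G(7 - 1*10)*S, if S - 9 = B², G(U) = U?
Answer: 270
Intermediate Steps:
S = 90 (S = 9 + (-9)² = 9 + 81 = 90)
-G(7 - 1*10)*S = -(7 - 1*10)*90 = -(7 - 10)*90 = -(-3)*90 = -1*(-270) = 270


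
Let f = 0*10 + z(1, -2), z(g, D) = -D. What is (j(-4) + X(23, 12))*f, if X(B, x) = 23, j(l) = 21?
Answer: 88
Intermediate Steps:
f = 2 (f = 0*10 - 1*(-2) = 0 + 2 = 2)
(j(-4) + X(23, 12))*f = (21 + 23)*2 = 44*2 = 88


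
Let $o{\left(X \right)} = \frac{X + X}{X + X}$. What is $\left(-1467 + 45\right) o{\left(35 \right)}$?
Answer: $-1422$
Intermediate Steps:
$o{\left(X \right)} = 1$ ($o{\left(X \right)} = \frac{2 X}{2 X} = 2 X \frac{1}{2 X} = 1$)
$\left(-1467 + 45\right) o{\left(35 \right)} = \left(-1467 + 45\right) 1 = \left(-1422\right) 1 = -1422$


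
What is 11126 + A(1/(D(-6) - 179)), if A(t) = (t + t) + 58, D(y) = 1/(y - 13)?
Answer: 19023965/1701 ≈ 11184.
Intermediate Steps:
D(y) = 1/(-13 + y)
A(t) = 58 + 2*t (A(t) = 2*t + 58 = 58 + 2*t)
11126 + A(1/(D(-6) - 179)) = 11126 + (58 + 2/(1/(-13 - 6) - 179)) = 11126 + (58 + 2/(1/(-19) - 179)) = 11126 + (58 + 2/(-1/19 - 179)) = 11126 + (58 + 2/(-3402/19)) = 11126 + (58 + 2*(-19/3402)) = 11126 + (58 - 19/1701) = 11126 + 98639/1701 = 19023965/1701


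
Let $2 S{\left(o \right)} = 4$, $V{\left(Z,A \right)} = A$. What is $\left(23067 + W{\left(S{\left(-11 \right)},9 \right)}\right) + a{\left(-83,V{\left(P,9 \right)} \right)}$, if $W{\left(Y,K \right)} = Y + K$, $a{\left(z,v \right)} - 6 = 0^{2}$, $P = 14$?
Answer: $23084$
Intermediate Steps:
$S{\left(o \right)} = 2$ ($S{\left(o \right)} = \frac{1}{2} \cdot 4 = 2$)
$a{\left(z,v \right)} = 6$ ($a{\left(z,v \right)} = 6 + 0^{2} = 6 + 0 = 6$)
$W{\left(Y,K \right)} = K + Y$
$\left(23067 + W{\left(S{\left(-11 \right)},9 \right)}\right) + a{\left(-83,V{\left(P,9 \right)} \right)} = \left(23067 + \left(9 + 2\right)\right) + 6 = \left(23067 + 11\right) + 6 = 23078 + 6 = 23084$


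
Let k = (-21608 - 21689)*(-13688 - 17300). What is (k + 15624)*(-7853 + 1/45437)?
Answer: -478742138751285600/45437 ≈ -1.0536e+13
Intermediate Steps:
k = 1341687436 (k = -43297*(-30988) = 1341687436)
(k + 15624)*(-7853 + 1/45437) = (1341687436 + 15624)*(-7853 + 1/45437) = 1341703060*(-7853 + 1/45437) = 1341703060*(-356816760/45437) = -478742138751285600/45437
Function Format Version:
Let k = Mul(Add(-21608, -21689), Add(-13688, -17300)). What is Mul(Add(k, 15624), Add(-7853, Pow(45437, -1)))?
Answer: Rational(-478742138751285600, 45437) ≈ -1.0536e+13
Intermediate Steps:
k = 1341687436 (k = Mul(-43297, -30988) = 1341687436)
Mul(Add(k, 15624), Add(-7853, Pow(45437, -1))) = Mul(Add(1341687436, 15624), Add(-7853, Pow(45437, -1))) = Mul(1341703060, Add(-7853, Rational(1, 45437))) = Mul(1341703060, Rational(-356816760, 45437)) = Rational(-478742138751285600, 45437)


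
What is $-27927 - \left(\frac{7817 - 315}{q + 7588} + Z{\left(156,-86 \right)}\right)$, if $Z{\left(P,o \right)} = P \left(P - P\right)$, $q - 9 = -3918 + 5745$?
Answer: $- \frac{4245025}{152} \approx -27928.0$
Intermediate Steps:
$q = 1836$ ($q = 9 + \left(-3918 + 5745\right) = 9 + 1827 = 1836$)
$Z{\left(P,o \right)} = 0$ ($Z{\left(P,o \right)} = P 0 = 0$)
$-27927 - \left(\frac{7817 - 315}{q + 7588} + Z{\left(156,-86 \right)}\right) = -27927 - \left(\frac{7817 - 315}{1836 + 7588} + 0\right) = -27927 - \left(\frac{7502}{9424} + 0\right) = -27927 - \left(7502 \cdot \frac{1}{9424} + 0\right) = -27927 - \left(\frac{121}{152} + 0\right) = -27927 - \frac{121}{152} = - \frac{4245025}{152}$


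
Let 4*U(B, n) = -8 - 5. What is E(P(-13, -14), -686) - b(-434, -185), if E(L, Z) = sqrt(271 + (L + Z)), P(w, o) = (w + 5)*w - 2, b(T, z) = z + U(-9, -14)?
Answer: 753/4 + I*sqrt(313) ≈ 188.25 + 17.692*I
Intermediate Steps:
U(B, n) = -13/4 (U(B, n) = (-8 - 5)/4 = (1/4)*(-13) = -13/4)
b(T, z) = -13/4 + z (b(T, z) = z - 13/4 = -13/4 + z)
P(w, o) = -2 + w*(5 + w) (P(w, o) = (5 + w)*w - 2 = w*(5 + w) - 2 = -2 + w*(5 + w))
E(L, Z) = sqrt(271 + L + Z)
E(P(-13, -14), -686) - b(-434, -185) = sqrt(271 + (-2 + (-13)**2 + 5*(-13)) - 686) - (-13/4 - 185) = sqrt(271 + (-2 + 169 - 65) - 686) - 1*(-753/4) = sqrt(271 + 102 - 686) + 753/4 = sqrt(-313) + 753/4 = I*sqrt(313) + 753/4 = 753/4 + I*sqrt(313)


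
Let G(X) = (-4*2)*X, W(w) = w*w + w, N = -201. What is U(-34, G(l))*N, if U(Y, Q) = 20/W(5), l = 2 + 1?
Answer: -134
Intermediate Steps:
W(w) = w + w**2 (W(w) = w**2 + w = w + w**2)
l = 3
G(X) = -8*X
U(Y, Q) = 2/3 (U(Y, Q) = 20/((5*(1 + 5))) = 20/((5*6)) = 20/30 = 20*(1/30) = 2/3)
U(-34, G(l))*N = (2/3)*(-201) = -134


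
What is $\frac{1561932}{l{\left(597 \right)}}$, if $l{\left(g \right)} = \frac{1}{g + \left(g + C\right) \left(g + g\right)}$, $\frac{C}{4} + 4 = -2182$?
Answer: $-15192789171372$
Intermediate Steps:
$C = -8744$ ($C = -16 + 4 \left(-2182\right) = -16 - 8728 = -8744$)
$l{\left(g \right)} = \frac{1}{g + 2 g \left(-8744 + g\right)}$ ($l{\left(g \right)} = \frac{1}{g + \left(g - 8744\right) \left(g + g\right)} = \frac{1}{g + \left(-8744 + g\right) 2 g} = \frac{1}{g + 2 g \left(-8744 + g\right)}$)
$\frac{1561932}{l{\left(597 \right)}} = \frac{1561932}{\frac{1}{597} \frac{1}{-17487 + 2 \cdot 597}} = \frac{1561932}{\frac{1}{597} \frac{1}{-17487 + 1194}} = \frac{1561932}{\frac{1}{597} \frac{1}{-16293}} = \frac{1561932}{\frac{1}{597} \left(- \frac{1}{16293}\right)} = \frac{1561932}{- \frac{1}{9726921}} = 1561932 \left(-9726921\right) = -15192789171372$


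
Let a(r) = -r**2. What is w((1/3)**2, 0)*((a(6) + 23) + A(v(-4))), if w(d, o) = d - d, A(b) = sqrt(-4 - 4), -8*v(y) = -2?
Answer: 0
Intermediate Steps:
v(y) = 1/4 (v(y) = -1/8*(-2) = 1/4)
A(b) = 2*I*sqrt(2) (A(b) = sqrt(-8) = 2*I*sqrt(2))
w(d, o) = 0
w((1/3)**2, 0)*((a(6) + 23) + A(v(-4))) = 0*((-1*6**2 + 23) + 2*I*sqrt(2)) = 0*((-1*36 + 23) + 2*I*sqrt(2)) = 0*((-36 + 23) + 2*I*sqrt(2)) = 0*(-13 + 2*I*sqrt(2)) = 0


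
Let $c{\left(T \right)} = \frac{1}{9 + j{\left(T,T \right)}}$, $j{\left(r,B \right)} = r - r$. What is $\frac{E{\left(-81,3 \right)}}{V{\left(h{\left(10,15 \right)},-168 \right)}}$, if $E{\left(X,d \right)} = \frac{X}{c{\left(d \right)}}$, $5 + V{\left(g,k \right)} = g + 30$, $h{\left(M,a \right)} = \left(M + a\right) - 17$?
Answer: $- \frac{243}{11} \approx -22.091$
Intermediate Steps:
$j{\left(r,B \right)} = 0$
$h{\left(M,a \right)} = -17 + M + a$
$V{\left(g,k \right)} = 25 + g$ ($V{\left(g,k \right)} = -5 + \left(g + 30\right) = -5 + \left(30 + g\right) = 25 + g$)
$c{\left(T \right)} = \frac{1}{9}$ ($c{\left(T \right)} = \frac{1}{9 + 0} = \frac{1}{9}$)
$E{\left(X,d \right)} = 9 X$ ($E{\left(X,d \right)} = X \frac{1}{\frac{1}{9}} = X 9 = 9 X$)
$\frac{E{\left(-81,3 \right)}}{V{\left(h{\left(10,15 \right)},-168 \right)}} = \frac{9 \left(-81\right)}{25 + \left(-17 + 10 + 15\right)} = - \frac{729}{25 + 8} = - \frac{729}{33} = \left(-729\right) \frac{1}{33} = - \frac{243}{11}$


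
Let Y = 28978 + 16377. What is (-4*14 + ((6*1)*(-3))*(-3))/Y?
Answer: -2/45355 ≈ -4.4097e-5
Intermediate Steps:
Y = 45355
(-4*14 + ((6*1)*(-3))*(-3))/Y = (-4*14 + ((6*1)*(-3))*(-3))/45355 = (-56 + (6*(-3))*(-3))*(1/45355) = (-56 - 18*(-3))*(1/45355) = (-56 + 54)*(1/45355) = -2*1/45355 = -2/45355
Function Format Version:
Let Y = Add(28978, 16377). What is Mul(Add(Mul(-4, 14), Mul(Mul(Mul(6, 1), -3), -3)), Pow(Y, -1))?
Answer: Rational(-2, 45355) ≈ -4.4097e-5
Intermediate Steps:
Y = 45355
Mul(Add(Mul(-4, 14), Mul(Mul(Mul(6, 1), -3), -3)), Pow(Y, -1)) = Mul(Add(Mul(-4, 14), Mul(Mul(Mul(6, 1), -3), -3)), Pow(45355, -1)) = Mul(Add(-56, Mul(Mul(6, -3), -3)), Rational(1, 45355)) = Mul(Add(-56, Mul(-18, -3)), Rational(1, 45355)) = Mul(Add(-56, 54), Rational(1, 45355)) = Mul(-2, Rational(1, 45355)) = Rational(-2, 45355)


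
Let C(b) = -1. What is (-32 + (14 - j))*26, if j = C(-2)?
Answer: -442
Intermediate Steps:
j = -1
(-32 + (14 - j))*26 = (-32 + (14 - 1*(-1)))*26 = (-32 + (14 + 1))*26 = (-32 + 15)*26 = -17*26 = -442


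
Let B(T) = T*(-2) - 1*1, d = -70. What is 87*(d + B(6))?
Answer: -7221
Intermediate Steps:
B(T) = -1 - 2*T (B(T) = -2*T - 1 = -1 - 2*T)
87*(d + B(6)) = 87*(-70 + (-1 - 2*6)) = 87*(-70 + (-1 - 12)) = 87*(-70 - 13) = 87*(-83) = -7221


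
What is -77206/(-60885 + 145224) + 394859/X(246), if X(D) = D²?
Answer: 353454505/63010604 ≈ 5.6094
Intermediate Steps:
-77206/(-60885 + 145224) + 394859/X(246) = -77206/(-60885 + 145224) + 394859/(246²) = -77206/84339 + 394859/60516 = 353454505/63010604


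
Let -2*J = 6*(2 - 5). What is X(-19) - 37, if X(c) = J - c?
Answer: -9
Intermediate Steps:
J = 9 (J = -3*(2 - 5) = -3*(-3) = -1/2*(-18) = 9)
X(c) = 9 - c
X(-19) - 37 = (9 - 1*(-19)) - 37 = (9 + 19) - 37 = 28 - 37 = -9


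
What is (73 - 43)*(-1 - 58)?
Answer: -1770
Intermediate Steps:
(73 - 43)*(-1 - 58) = 30*(-59) = -1770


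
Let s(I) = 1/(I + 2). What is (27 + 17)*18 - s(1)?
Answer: 2375/3 ≈ 791.67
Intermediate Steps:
s(I) = 1/(2 + I)
(27 + 17)*18 - s(1) = (27 + 17)*18 - 1/(2 + 1) = 44*18 - 1/3 = 792 - 1*⅓ = 792 - ⅓ = 2375/3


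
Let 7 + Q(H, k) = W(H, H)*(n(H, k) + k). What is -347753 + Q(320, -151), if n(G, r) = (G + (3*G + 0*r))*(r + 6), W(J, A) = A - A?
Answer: -347760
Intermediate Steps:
W(J, A) = 0
n(G, r) = 4*G*(6 + r) (n(G, r) = (G + (3*G + 0))*(6 + r) = (G + 3*G)*(6 + r) = (4*G)*(6 + r) = 4*G*(6 + r))
Q(H, k) = -7 (Q(H, k) = -7 + 0*(4*H*(6 + k) + k) = -7 + 0*(k + 4*H*(6 + k)) = -7 + 0 = -7)
-347753 + Q(320, -151) = -347753 - 7 = -347760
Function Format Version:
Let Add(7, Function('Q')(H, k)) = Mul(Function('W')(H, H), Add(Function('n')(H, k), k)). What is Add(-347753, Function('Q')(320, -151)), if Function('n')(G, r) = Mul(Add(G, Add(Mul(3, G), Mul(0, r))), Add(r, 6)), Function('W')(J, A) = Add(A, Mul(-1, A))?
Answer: -347760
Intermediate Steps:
Function('W')(J, A) = 0
Function('n')(G, r) = Mul(4, G, Add(6, r)) (Function('n')(G, r) = Mul(Add(G, Add(Mul(3, G), 0)), Add(6, r)) = Mul(Add(G, Mul(3, G)), Add(6, r)) = Mul(Mul(4, G), Add(6, r)) = Mul(4, G, Add(6, r)))
Function('Q')(H, k) = -7 (Function('Q')(H, k) = Add(-7, Mul(0, Add(Mul(4, H, Add(6, k)), k))) = Add(-7, Mul(0, Add(k, Mul(4, H, Add(6, k))))) = Add(-7, 0) = -7)
Add(-347753, Function('Q')(320, -151)) = Add(-347753, -7) = -347760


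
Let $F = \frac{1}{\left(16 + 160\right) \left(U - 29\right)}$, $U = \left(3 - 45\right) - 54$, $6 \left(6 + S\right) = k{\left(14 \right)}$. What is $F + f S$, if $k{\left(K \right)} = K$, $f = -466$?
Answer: $\frac{112771997}{66000} \approx 1708.7$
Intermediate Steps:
$S = - \frac{11}{3}$ ($S = -6 + \frac{1}{6} \cdot 14 = -6 + \frac{7}{3} = - \frac{11}{3} \approx -3.6667$)
$U = -96$ ($U = -42 - 54 = -96$)
$F = - \frac{1}{22000}$ ($F = \frac{1}{\left(16 + 160\right) \left(-96 - 29\right)} = \frac{1}{176 \left(-125\right)} = \frac{1}{-22000} = - \frac{1}{22000} \approx -4.5455 \cdot 10^{-5}$)
$F + f S = - \frac{1}{22000} - - \frac{5126}{3} = - \frac{1}{22000} + \frac{5126}{3} = \frac{112771997}{66000}$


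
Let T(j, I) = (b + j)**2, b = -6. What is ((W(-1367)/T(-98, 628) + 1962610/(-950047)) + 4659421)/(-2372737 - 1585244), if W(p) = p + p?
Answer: -23939413730082967/20335529209378656 ≈ -1.1772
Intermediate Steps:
T(j, I) = (-6 + j)**2
W(p) = 2*p
((W(-1367)/T(-98, 628) + 1962610/(-950047)) + 4659421)/(-2372737 - 1585244) = (((2*(-1367))/((-6 - 98)**2) + 1962610/(-950047)) + 4659421)/(-2372737 - 1585244) = ((-2734/((-104)**2) + 1962610*(-1/950047)) + 4659421)/(-3957981) = ((-2734/10816 - 1962610/950047) + 4659421)*(-1/3957981) = ((-2734*1/10816 - 1962610/950047) + 4659421)*(-1/3957981) = ((-1367/5408 - 1962610/950047) + 4659421)*(-1/3957981) = (-11912509129/5137854176 + 4659421)*(-1/3957981) = (23939413730082967/5137854176)*(-1/3957981) = -23939413730082967/20335529209378656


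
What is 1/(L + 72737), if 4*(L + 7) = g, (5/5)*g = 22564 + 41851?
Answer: 4/355335 ≈ 1.1257e-5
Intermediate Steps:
g = 64415 (g = 22564 + 41851 = 64415)
L = 64387/4 (L = -7 + (¼)*64415 = -7 + 64415/4 = 64387/4 ≈ 16097.)
1/(L + 72737) = 1/(64387/4 + 72737) = 1/(355335/4) = 4/355335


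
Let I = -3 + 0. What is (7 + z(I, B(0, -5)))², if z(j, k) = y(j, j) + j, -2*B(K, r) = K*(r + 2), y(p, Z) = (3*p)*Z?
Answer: 961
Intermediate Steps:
y(p, Z) = 3*Z*p
B(K, r) = -K*(2 + r)/2 (B(K, r) = -K*(r + 2)/2 = -K*(2 + r)/2)
I = -3
z(j, k) = j + 3*j² (z(j, k) = 3*j*j + j = 3*j² + j = j + 3*j²)
(7 + z(I, B(0, -5)))² = (7 - 3*(1 + 3*(-3)))² = (7 - 3*(1 - 9))² = (7 - 3*(-8))² = (7 + 24)² = 31² = 961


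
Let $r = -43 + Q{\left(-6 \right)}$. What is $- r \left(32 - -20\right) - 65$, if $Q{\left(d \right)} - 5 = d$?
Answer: $2223$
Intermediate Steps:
$Q{\left(d \right)} = 5 + d$
$r = -44$ ($r = -43 + \left(5 - 6\right) = -43 - 1 = -44$)
$- r \left(32 - -20\right) - 65 = \left(-1\right) \left(-44\right) \left(32 - -20\right) - 65 = 44 \left(32 + 20\right) - 65 = 44 \cdot 52 - 65 = 2288 - 65 = 2223$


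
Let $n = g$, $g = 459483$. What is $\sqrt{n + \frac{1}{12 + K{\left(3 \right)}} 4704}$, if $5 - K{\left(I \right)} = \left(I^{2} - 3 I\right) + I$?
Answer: $3 \sqrt{51091} \approx 678.1$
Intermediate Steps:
$K{\left(I \right)} = 5 - I^{2} + 2 I$ ($K{\left(I \right)} = 5 - \left(\left(I^{2} - 3 I\right) + I\right) = 5 - \left(I^{2} - 2 I\right) = 5 - I^{2} + 2 I$)
$n = 459483$
$\sqrt{n + \frac{1}{12 + K{\left(3 \right)}} 4704} = \sqrt{459483 + \frac{1}{12 + \left(5 - 3^{2} + 2 \cdot 3\right)} 4704} = \sqrt{459483 + \frac{1}{12 + \left(5 - 9 + 6\right)} 4704} = \sqrt{459483 + \frac{1}{12 + 2} \cdot 4704} = \sqrt{459483 + \frac{1}{14} \cdot 4704} = \sqrt{459483 + 336} = \sqrt{459819} = 3 \sqrt{51091}$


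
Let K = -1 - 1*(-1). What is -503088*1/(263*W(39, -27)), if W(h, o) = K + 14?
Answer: -251544/1841 ≈ -136.63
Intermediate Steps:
K = 0 (K = -1 + 1 = 0)
W(h, o) = 14 (W(h, o) = 0 + 14 = 14)
-503088*1/(263*W(39, -27)) = -503088/(14*263) = -503088/3682 = -503088*1/3682 = -251544/1841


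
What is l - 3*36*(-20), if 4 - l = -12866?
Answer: 15030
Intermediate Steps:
l = 12870 (l = 4 - 1*(-12866) = 4 + 12866 = 12870)
l - 3*36*(-20) = 12870 - 3*36*(-20) = 12870 - 108*(-20) = 12870 + 2160 = 15030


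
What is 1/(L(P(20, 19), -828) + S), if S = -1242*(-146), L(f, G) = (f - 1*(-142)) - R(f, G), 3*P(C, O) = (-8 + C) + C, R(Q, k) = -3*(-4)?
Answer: 3/544418 ≈ 5.5105e-6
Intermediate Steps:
R(Q, k) = 12
P(C, O) = -8/3 + 2*C/3 (P(C, O) = ((-8 + C) + C)/3 = (-8 + 2*C)/3 = -8/3 + 2*C/3)
L(f, G) = 130 + f (L(f, G) = (f - 1*(-142)) - 1*12 = (f + 142) - 12 = (142 + f) - 12 = 130 + f)
S = 181332
1/(L(P(20, 19), -828) + S) = 1/((130 + (-8/3 + (⅔)*20)) + 181332) = 1/((130 + (-8/3 + 40/3)) + 181332) = 1/((130 + 32/3) + 181332) = 1/(422/3 + 181332) = 1/(544418/3) = 3/544418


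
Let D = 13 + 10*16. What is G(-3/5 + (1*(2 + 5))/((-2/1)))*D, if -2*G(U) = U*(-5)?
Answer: -7093/4 ≈ -1773.3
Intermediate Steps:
G(U) = 5*U/2 (G(U) = -U*(-5)/2 = -(-5)*U/2 = 5*U/2)
D = 173 (D = 13 + 160 = 173)
G(-3/5 + (1*(2 + 5))/((-2/1)))*D = (5*(-3/5 + (1*(2 + 5))/((-2/1)))/2)*173 = (5*(-3*⅕ + (1*7)/((-2*1)))/2)*173 = (5*(-⅗ + 7/(-2))/2)*173 = (5*(-⅗ + 7*(-½))/2)*173 = (5*(-⅗ - 7/2)/2)*173 = ((5/2)*(-41/10))*173 = -41/4*173 = -7093/4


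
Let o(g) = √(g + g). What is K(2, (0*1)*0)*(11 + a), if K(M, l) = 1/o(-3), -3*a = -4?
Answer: -37*I*√6/18 ≈ -5.0351*I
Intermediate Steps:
a = 4/3 (a = -⅓*(-4) = 4/3 ≈ 1.3333)
o(g) = √2*√g (o(g) = √(2*g) = √2*√g)
K(M, l) = -I*√6/6 (K(M, l) = 1/(√2*√(-3)) = 1/(√2*(I*√3)) = 1/(I*√6) = -I*√6/6)
K(2, (0*1)*0)*(11 + a) = (-I*√6/6)*(11 + 4/3) = -I*√6/6*(37/3) = -37*I*√6/18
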